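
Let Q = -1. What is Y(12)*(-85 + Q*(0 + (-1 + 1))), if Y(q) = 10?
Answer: -850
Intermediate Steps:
Y(12)*(-85 + Q*(0 + (-1 + 1))) = 10*(-85 - (0 + (-1 + 1))) = 10*(-85 - (0 + 0)) = 10*(-85 - 1*0) = 10*(-85 + 0) = 10*(-85) = -850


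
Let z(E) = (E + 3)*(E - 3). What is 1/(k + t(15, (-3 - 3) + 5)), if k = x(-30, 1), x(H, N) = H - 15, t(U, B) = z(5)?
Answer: -1/29 ≈ -0.034483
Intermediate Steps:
z(E) = (-3 + E)*(3 + E) (z(E) = (3 + E)*(-3 + E) = (-3 + E)*(3 + E))
t(U, B) = 16 (t(U, B) = -9 + 5² = -9 + 25 = 16)
x(H, N) = -15 + H
k = -45 (k = -15 - 30 = -45)
1/(k + t(15, (-3 - 3) + 5)) = 1/(-45 + 16) = 1/(-29) = -1/29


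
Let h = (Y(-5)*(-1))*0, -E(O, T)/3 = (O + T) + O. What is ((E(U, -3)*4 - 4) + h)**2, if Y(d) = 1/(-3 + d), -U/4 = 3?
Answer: 102400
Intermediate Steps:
U = -12 (U = -4*3 = -12)
E(O, T) = -6*O - 3*T (E(O, T) = -3*((O + T) + O) = -3*(T + 2*O) = -6*O - 3*T)
h = 0 (h = (-1/(-3 - 5))*0 = (-1/(-8))*0 = -1/8*(-1)*0 = (1/8)*0 = 0)
((E(U, -3)*4 - 4) + h)**2 = (((-6*(-12) - 3*(-3))*4 - 4) + 0)**2 = (((72 + 9)*4 - 4) + 0)**2 = ((81*4 - 4) + 0)**2 = ((324 - 4) + 0)**2 = (320 + 0)**2 = 320**2 = 102400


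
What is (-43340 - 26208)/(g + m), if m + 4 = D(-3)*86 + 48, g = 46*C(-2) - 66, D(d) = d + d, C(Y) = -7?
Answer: 17387/215 ≈ 80.870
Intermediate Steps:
D(d) = 2*d
g = -388 (g = 46*(-7) - 66 = -322 - 66 = -388)
m = -472 (m = -4 + ((2*(-3))*86 + 48) = -4 + (-6*86 + 48) = -4 + (-516 + 48) = -4 - 468 = -472)
(-43340 - 26208)/(g + m) = (-43340 - 26208)/(-388 - 472) = -69548/(-860) = -69548*(-1/860) = 17387/215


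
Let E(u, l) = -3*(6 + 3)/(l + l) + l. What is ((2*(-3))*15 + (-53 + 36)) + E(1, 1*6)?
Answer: -413/4 ≈ -103.25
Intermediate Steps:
E(u, l) = l - 27/(2*l) (E(u, l) = -27/(2*l) + l = l - 27/(2*l))
((2*(-3))*15 + (-53 + 36)) + E(1, 1*6) = ((2*(-3))*15 + (-53 + 36)) + (1*6 - 27/(2*(1*6))) = (-6*15 - 17) + (6 - 27/2/6) = (-90 - 17) + (6 - 27/2*⅙) = -107 + (6 - 9/4) = -107 + 15/4 = -413/4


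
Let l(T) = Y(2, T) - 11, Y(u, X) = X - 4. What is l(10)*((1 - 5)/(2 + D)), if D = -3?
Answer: -20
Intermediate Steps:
Y(u, X) = -4 + X
l(T) = -15 + T (l(T) = (-4 + T) - 11 = -15 + T)
l(10)*((1 - 5)/(2 + D)) = (-15 + 10)*((1 - 5)/(2 - 3)) = -(-20)/(-1) = -(-20)*(-1) = -5*4 = -20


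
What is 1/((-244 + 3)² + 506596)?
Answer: 1/564677 ≈ 1.7709e-6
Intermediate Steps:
1/((-244 + 3)² + 506596) = 1/((-241)² + 506596) = 1/(58081 + 506596) = 1/564677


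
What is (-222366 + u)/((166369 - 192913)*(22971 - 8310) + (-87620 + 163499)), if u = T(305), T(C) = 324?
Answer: 74014/129695235 ≈ 0.00057068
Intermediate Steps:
u = 324
(-222366 + u)/((166369 - 192913)*(22971 - 8310) + (-87620 + 163499)) = (-222366 + 324)/((166369 - 192913)*(22971 - 8310) + (-87620 + 163499)) = -222042/(-26544*14661 + 75879) = -222042/(-389161584 + 75879) = -222042/(-389085705) = -222042*(-1/389085705) = 74014/129695235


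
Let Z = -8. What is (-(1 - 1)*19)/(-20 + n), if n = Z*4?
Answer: 0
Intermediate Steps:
n = -32 (n = -8*4 = -32)
(-(1 - 1)*19)/(-20 + n) = (-(1 - 1)*19)/(-20 - 32) = (-1*0*19)/(-52) = (0*19)*(-1/52) = 0*(-1/52) = 0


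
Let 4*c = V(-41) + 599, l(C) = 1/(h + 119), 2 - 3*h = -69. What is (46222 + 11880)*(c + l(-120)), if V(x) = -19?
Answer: 1802992213/214 ≈ 8.4252e+6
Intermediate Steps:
h = 71/3 (h = 2/3 - 1/3*(-69) = 2/3 + 23 = 71/3 ≈ 23.667)
l(C) = 3/428 (l(C) = 1/(71/3 + 119) = 1/(428/3) = 3/428)
c = 145 (c = (-19 + 599)/4 = (1/4)*580 = 145)
(46222 + 11880)*(c + l(-120)) = (46222 + 11880)*(145 + 3/428) = 58102*(62063/428) = 1802992213/214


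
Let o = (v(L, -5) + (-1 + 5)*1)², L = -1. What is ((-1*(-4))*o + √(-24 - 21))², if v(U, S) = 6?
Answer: 159955 + 2400*I*√5 ≈ 1.5996e+5 + 5366.6*I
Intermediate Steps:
o = 100 (o = (6 + (-1 + 5)*1)² = (6 + 4*1)² = (6 + 4)² = 10² = 100)
((-1*(-4))*o + √(-24 - 21))² = (-1*(-4)*100 + √(-24 - 21))² = (4*100 + √(-45))² = (400 + 3*I*√5)²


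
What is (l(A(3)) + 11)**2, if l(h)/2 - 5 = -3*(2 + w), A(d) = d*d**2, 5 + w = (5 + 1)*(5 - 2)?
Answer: 4761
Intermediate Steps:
w = 13 (w = -5 + (5 + 1)*(5 - 2) = -5 + 6*3 = -5 + 18 = 13)
A(d) = d**3
l(h) = -80 (l(h) = 10 + 2*(-3*(2 + 13)) = 10 + 2*(-3*15) = 10 + 2*(-45) = 10 - 90 = -80)
(l(A(3)) + 11)**2 = (-80 + 11)**2 = (-69)**2 = 4761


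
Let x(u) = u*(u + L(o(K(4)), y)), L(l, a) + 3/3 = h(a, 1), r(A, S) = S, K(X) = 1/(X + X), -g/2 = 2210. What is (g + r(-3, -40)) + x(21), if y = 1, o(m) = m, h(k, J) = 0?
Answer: -4040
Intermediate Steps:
g = -4420 (g = -2*2210 = -4420)
K(X) = 1/(2*X)
L(l, a) = -1 (L(l, a) = -1 + 0 = -1)
x(u) = u*(-1 + u) (x(u) = u*(u - 1) = u*(-1 + u))
(g + r(-3, -40)) + x(21) = (-4420 - 40) + 21*(-1 + 21) = -4460 + 21*20 = -4460 + 420 = -4040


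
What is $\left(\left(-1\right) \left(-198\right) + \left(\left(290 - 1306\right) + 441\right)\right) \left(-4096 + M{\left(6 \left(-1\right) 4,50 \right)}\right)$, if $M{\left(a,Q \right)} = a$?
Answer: $1553240$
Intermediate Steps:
$\left(\left(-1\right) \left(-198\right) + \left(\left(290 - 1306\right) + 441\right)\right) \left(-4096 + M{\left(6 \left(-1\right) 4,50 \right)}\right) = \left(\left(-1\right) \left(-198\right) + \left(\left(290 - 1306\right) + 441\right)\right) \left(-4096 + 6 \left(-1\right) 4\right) = \left(198 + \left(-1016 + 441\right)\right) \left(-4096 - 24\right) = \left(198 - 575\right) \left(-4096 - 24\right) = \left(-377\right) \left(-4120\right) = 1553240$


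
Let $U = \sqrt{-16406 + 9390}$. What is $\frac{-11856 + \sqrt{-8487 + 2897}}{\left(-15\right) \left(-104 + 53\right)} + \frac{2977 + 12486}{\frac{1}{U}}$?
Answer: $- \frac{3952}{255} + 30926 i \sqrt{1754} + \frac{i \sqrt{5590}}{765} \approx -15.498 + 1.2952 \cdot 10^{6} i$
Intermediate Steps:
$U = 2 i \sqrt{1754}$ ($U = \sqrt{-7016} = 2 i \sqrt{1754} \approx 83.762 i$)
$\frac{-11856 + \sqrt{-8487 + 2897}}{\left(-15\right) \left(-104 + 53\right)} + \frac{2977 + 12486}{\frac{1}{U}} = \frac{-11856 + \sqrt{-8487 + 2897}}{\left(-15\right) \left(-104 + 53\right)} + \frac{2977 + 12486}{\frac{1}{2 i \sqrt{1754}}} = \frac{-11856 + \sqrt{-5590}}{\left(-15\right) \left(-51\right)} + \frac{15463}{\left(- \frac{1}{3508}\right) i \sqrt{1754}} = \frac{-11856 + i \sqrt{5590}}{765} + 15463 \cdot 2 i \sqrt{1754} = \left(-11856 + i \sqrt{5590}\right) \frac{1}{765} + 30926 i \sqrt{1754} = \left(- \frac{3952}{255} + \frac{i \sqrt{5590}}{765}\right) + 30926 i \sqrt{1754} = - \frac{3952}{255} + 30926 i \sqrt{1754} + \frac{i \sqrt{5590}}{765}$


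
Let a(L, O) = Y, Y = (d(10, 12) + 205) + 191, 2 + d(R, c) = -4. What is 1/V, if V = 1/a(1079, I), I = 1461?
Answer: 390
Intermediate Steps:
d(R, c) = -6 (d(R, c) = -2 - 4 = -6)
Y = 390 (Y = (-6 + 205) + 191 = 199 + 191 = 390)
a(L, O) = 390
V = 1/390 ≈ 0.0025641
1/V = 1/(1/390) = 390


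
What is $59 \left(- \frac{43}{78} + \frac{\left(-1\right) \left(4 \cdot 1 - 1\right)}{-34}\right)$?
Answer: $- \frac{18113}{663} \approx -27.32$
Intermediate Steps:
$59 \left(- \frac{43}{78} + \frac{\left(-1\right) \left(4 \cdot 1 - 1\right)}{-34}\right) = 59 \left(\left(-43\right) \frac{1}{78} + - (4 - 1) \left(- \frac{1}{34}\right)\right) = 59 \left(- \frac{43}{78} + \left(-1\right) 3 \left(- \frac{1}{34}\right)\right) = 59 \left(- \frac{43}{78} - - \frac{3}{34}\right) = 59 \left(- \frac{43}{78} + \frac{3}{34}\right) = 59 \left(- \frac{307}{663}\right) = - \frac{18113}{663}$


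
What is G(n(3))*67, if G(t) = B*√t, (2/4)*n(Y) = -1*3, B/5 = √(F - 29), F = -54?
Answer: -335*√498 ≈ -7475.8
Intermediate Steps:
B = 5*I*√83 (B = 5*√(-54 - 29) = 5*√(-83) = 5*(I*√83) = 5*I*√83 ≈ 45.552*I)
n(Y) = -6 (n(Y) = 2*(-1*3) = 2*(-3) = -6)
G(t) = 5*I*√83*√t (G(t) = (5*I*√83)*√t = 5*I*√83*√t)
G(n(3))*67 = (5*I*√83*√(-6))*67 = (5*I*√83*(I*√6))*67 = -5*√498*67 = -335*√498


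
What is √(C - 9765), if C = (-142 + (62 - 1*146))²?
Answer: √41311 ≈ 203.25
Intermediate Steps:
C = 51076 (C = (-142 + (62 - 146))² = (-142 - 84)² = (-226)² = 51076)
√(C - 9765) = √(51076 - 9765) = √41311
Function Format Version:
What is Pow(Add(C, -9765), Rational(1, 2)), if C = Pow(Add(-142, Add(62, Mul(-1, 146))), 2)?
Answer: Pow(41311, Rational(1, 2)) ≈ 203.25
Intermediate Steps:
C = 51076 (C = Pow(Add(-142, Add(62, -146)), 2) = Pow(Add(-142, -84), 2) = Pow(-226, 2) = 51076)
Pow(Add(C, -9765), Rational(1, 2)) = Pow(Add(51076, -9765), Rational(1, 2)) = Pow(41311, Rational(1, 2))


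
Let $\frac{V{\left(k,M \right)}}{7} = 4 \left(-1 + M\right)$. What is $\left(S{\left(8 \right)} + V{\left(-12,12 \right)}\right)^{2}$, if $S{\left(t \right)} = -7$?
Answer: $90601$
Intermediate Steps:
$V{\left(k,M \right)} = -28 + 28 M$ ($V{\left(k,M \right)} = 7 \cdot 4 \left(-1 + M\right) = 7 \left(-4 + 4 M\right) = -28 + 28 M$)
$\left(S{\left(8 \right)} + V{\left(-12,12 \right)}\right)^{2} = \left(-7 + \left(-28 + 28 \cdot 12\right)\right)^{2} = \left(-7 + \left(-28 + 336\right)\right)^{2} = \left(-7 + 308\right)^{2} = 301^{2} = 90601$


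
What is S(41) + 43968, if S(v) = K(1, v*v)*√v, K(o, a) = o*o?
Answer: 43968 + √41 ≈ 43974.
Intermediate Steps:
K(o, a) = o²
S(v) = √v (S(v) = 1²*√v = 1*√v = √v)
S(41) + 43968 = √41 + 43968 = 43968 + √41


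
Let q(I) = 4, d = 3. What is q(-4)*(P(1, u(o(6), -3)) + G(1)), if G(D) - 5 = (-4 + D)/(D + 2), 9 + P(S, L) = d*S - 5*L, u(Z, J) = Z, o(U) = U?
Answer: -128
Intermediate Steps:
P(S, L) = -9 - 5*L + 3*S (P(S, L) = -9 + (3*S - 5*L) = -9 + (-5*L + 3*S) = -9 - 5*L + 3*S)
G(D) = 5 + (-4 + D)/(2 + D) (G(D) = 5 + (-4 + D)/(D + 2) = 5 + (-4 + D)/(2 + D))
q(-4)*(P(1, u(o(6), -3)) + G(1)) = 4*((-9 - 5*6 + 3*1) + 6*(1 + 1)/(2 + 1)) = 4*((-9 - 30 + 3) + 6*2/3) = 4*(-36 + 6*(⅓)*2) = 4*(-36 + 4) = 4*(-32) = -128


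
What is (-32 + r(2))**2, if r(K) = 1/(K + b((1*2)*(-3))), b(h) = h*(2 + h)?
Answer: 690561/676 ≈ 1021.5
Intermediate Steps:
r(K) = 1/(24 + K) (r(K) = 1/(K + ((1*2)*(-3))*(2 + (1*2)*(-3))) = 1/(K + (2*(-3))*(2 + 2*(-3))) = 1/(K - 6*(2 - 6)) = 1/(K - 6*(-4)) = 1/(K + 24) = 1/(24 + K))
(-32 + r(2))**2 = (-32 + 1/(24 + 2))**2 = (-32 + 1/26)**2 = (-831/26)**2 = 690561/676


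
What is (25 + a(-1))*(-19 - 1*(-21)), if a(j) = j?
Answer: 48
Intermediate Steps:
(25 + a(-1))*(-19 - 1*(-21)) = (25 - 1)*(-19 - 1*(-21)) = 24*(-19 + 21) = 24*2 = 48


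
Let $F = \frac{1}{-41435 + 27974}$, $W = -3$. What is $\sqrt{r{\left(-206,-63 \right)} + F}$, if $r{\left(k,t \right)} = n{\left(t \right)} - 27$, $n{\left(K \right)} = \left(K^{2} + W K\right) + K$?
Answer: $\frac{\sqrt{737115569967}}{13461} \approx 63.781$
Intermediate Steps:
$n{\left(K \right)} = K^{2} - 2 K$ ($n{\left(K \right)} = \left(K^{2} - 3 K\right) + K = K^{2} - 2 K$)
$F = - \frac{1}{13461}$ ($F = \frac{1}{-13461} = - \frac{1}{13461} \approx -7.4289 \cdot 10^{-5}$)
$r{\left(k,t \right)} = -27 + t \left(-2 + t\right)$ ($r{\left(k,t \right)} = t \left(-2 + t\right) - 27 = -27 + t \left(-2 + t\right)$)
$\sqrt{r{\left(-206,-63 \right)} + F} = \sqrt{\left(-27 - 63 \left(-2 - 63\right)\right) - \frac{1}{13461}} = \sqrt{\left(-27 - -4095\right) - \frac{1}{13461}} = \sqrt{\left(-27 + 4095\right) - \frac{1}{13461}} = \sqrt{4068 - \frac{1}{13461}} = \sqrt{\frac{54759347}{13461}} = \frac{\sqrt{737115569967}}{13461}$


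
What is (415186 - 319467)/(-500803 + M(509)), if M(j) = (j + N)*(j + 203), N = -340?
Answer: -95719/380475 ≈ -0.25158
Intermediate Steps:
M(j) = (-340 + j)*(203 + j) (M(j) = (j - 340)*(j + 203) = (-340 + j)*(203 + j))
(415186 - 319467)/(-500803 + M(509)) = (415186 - 319467)/(-500803 + (-69020 + 509² - 137*509)) = 95719/(-500803 + (-69020 + 259081 - 69733)) = 95719/(-500803 + 120328) = 95719/(-380475) = 95719*(-1/380475) = -95719/380475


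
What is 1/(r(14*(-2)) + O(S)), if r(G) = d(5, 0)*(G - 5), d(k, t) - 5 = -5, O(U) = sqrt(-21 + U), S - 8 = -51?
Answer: -I/8 ≈ -0.125*I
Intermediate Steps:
S = -43 (S = 8 - 51 = -43)
d(k, t) = 0 (d(k, t) = 5 - 5 = 0)
r(G) = 0 (r(G) = 0*(G - 5) = 0*(-5 + G) = 0)
1/(r(14*(-2)) + O(S)) = 1/(0 + sqrt(-21 - 43)) = 1/(0 + sqrt(-64)) = 1/(0 + 8*I) = 1/(8*I) = -I/8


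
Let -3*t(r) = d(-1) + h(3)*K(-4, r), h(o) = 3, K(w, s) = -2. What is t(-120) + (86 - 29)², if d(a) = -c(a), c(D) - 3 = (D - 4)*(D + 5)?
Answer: 9736/3 ≈ 3245.3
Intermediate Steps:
c(D) = 3 + (-4 + D)*(5 + D) (c(D) = 3 + (D - 4)*(D + 5) = 3 + (-4 + D)*(5 + D))
d(a) = 17 - a - a² (d(a) = -(-17 + a + a²) = 17 - a - a²)
t(r) = -11/3 (t(r) = -((17 - 1*(-1) - 1*(-1)²) + 3*(-2))/3 = -((17 + 1 - 1*1) - 6)/3 = -((17 + 1 - 1) - 6)/3 = -(17 - 6)/3 = -⅓*11 = -11/3)
t(-120) + (86 - 29)² = -11/3 + (86 - 29)² = -11/3 + 57² = -11/3 + 3249 = 9736/3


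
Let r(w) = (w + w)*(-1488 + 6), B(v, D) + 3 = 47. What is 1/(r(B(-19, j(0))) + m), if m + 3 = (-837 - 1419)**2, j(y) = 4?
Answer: 1/4959117 ≈ 2.0165e-7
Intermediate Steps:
m = 5089533 (m = -3 + (-837 - 1419)**2 = -3 + (-2256)**2 = -3 + 5089536 = 5089533)
B(v, D) = 44 (B(v, D) = -3 + 47 = 44)
r(w) = -2964*w (r(w) = (2*w)*(-1482) = -2964*w)
1/(r(B(-19, j(0))) + m) = 1/(-2964*44 + 5089533) = 1/(-130416 + 5089533) = 1/4959117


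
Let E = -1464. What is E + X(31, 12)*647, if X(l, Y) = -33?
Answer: -22815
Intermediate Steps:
E + X(31, 12)*647 = -1464 - 33*647 = -1464 - 21351 = -22815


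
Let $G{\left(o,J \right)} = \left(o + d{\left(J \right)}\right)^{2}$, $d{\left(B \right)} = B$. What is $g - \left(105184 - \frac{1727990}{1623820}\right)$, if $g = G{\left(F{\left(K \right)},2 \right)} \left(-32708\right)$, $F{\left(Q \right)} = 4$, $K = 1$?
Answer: $- \frac{18934788355}{14762} \approx -1.2827 \cdot 10^{6}$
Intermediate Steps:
$G{\left(o,J \right)} = \left(J + o\right)^{2}$ ($G{\left(o,J \right)} = \left(o + J\right)^{2} = \left(J + o\right)^{2}$)
$g = -1177488$ ($g = \left(2 + 4\right)^{2} \left(-32708\right) = 6^{2} \left(-32708\right) = 36 \left(-32708\right) = -1177488$)
$g - \left(105184 - \frac{1727990}{1623820}\right) = -1177488 - \left(105184 - \frac{1727990}{1623820}\right) = -1177488 - \left(105184 - 1727990 \cdot \frac{1}{1623820}\right) = -1177488 - \left(105184 - \frac{15709}{14762}\right) = -1177488 - \frac{1552710499}{14762} = - \frac{18934788355}{14762}$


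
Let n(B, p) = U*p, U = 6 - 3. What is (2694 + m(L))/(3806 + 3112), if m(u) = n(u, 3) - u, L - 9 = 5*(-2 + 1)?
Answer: 2699/6918 ≈ 0.39014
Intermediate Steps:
U = 3
L = 4 (L = 9 + 5*(-2 + 1) = 9 + 5*(-1) = 9 - 5 = 4)
n(B, p) = 3*p
m(u) = 9 - u (m(u) = 3*3 - u = 9 - u)
(2694 + m(L))/(3806 + 3112) = (2694 + (9 - 1*4))/(3806 + 3112) = (2694 + (9 - 4))/6918 = (2694 + 5)*(1/6918) = 2699*(1/6918) = 2699/6918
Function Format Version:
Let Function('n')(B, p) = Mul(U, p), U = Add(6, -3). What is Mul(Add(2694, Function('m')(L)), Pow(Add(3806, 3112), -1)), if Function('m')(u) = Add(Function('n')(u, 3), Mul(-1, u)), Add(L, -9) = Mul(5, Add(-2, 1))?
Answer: Rational(2699, 6918) ≈ 0.39014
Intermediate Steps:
U = 3
L = 4 (L = Add(9, Mul(5, Add(-2, 1))) = Add(9, Mul(5, -1)) = Add(9, -5) = 4)
Function('n')(B, p) = Mul(3, p)
Function('m')(u) = Add(9, Mul(-1, u)) (Function('m')(u) = Add(Mul(3, 3), Mul(-1, u)) = Add(9, Mul(-1, u)))
Mul(Add(2694, Function('m')(L)), Pow(Add(3806, 3112), -1)) = Mul(Add(2694, Add(9, Mul(-1, 4))), Pow(Add(3806, 3112), -1)) = Mul(Add(2694, Add(9, -4)), Pow(6918, -1)) = Mul(Add(2694, 5), Rational(1, 6918)) = Mul(2699, Rational(1, 6918)) = Rational(2699, 6918)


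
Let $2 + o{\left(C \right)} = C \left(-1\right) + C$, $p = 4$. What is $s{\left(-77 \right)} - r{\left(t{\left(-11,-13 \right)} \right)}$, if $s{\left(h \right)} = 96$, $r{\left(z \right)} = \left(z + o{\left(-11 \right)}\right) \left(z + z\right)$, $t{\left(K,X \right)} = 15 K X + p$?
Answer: $-9227710$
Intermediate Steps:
$o{\left(C \right)} = -2$ ($o{\left(C \right)} = -2 + \left(C \left(-1\right) + C\right) = -2 + \left(- C + C\right) = -2 + 0 = -2$)
$t{\left(K,X \right)} = 4 + 15 K X$ ($t{\left(K,X \right)} = 15 K X + 4 = 4 + 15 K X$)
$r{\left(z \right)} = 2 z \left(-2 + z\right)$ ($r{\left(z \right)} = \left(z - 2\right) \left(z + z\right) = \left(-2 + z\right) 2 z = 2 z \left(-2 + z\right)$)
$s{\left(-77 \right)} - r{\left(t{\left(-11,-13 \right)} \right)} = 96 - 2 \left(4 + 15 \left(-11\right) \left(-13\right)\right) \left(-2 + \left(4 + 15 \left(-11\right) \left(-13\right)\right)\right) = 96 - 2 \left(4 + 2145\right) \left(-2 + \left(4 + 2145\right)\right) = 96 - 2 \cdot 2149 \left(-2 + 2149\right) = 96 - 2 \cdot 2149 \cdot 2147 = 96 - 9227806 = -9227710$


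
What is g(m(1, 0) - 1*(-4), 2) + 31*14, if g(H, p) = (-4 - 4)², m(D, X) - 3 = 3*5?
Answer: 498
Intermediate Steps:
m(D, X) = 18 (m(D, X) = 3 + 3*5 = 3 + 15 = 18)
g(H, p) = 64 (g(H, p) = (-8)² = 64)
g(m(1, 0) - 1*(-4), 2) + 31*14 = 64 + 31*14 = 64 + 434 = 498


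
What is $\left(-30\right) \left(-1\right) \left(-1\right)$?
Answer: $-30$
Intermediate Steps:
$\left(-30\right) \left(-1\right) \left(-1\right) = 30 \left(-1\right) = -30$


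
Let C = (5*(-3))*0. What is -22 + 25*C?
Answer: -22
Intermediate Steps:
C = 0 (C = -15*0 = 0)
-22 + 25*C = -22 + 25*0 = -22 + 0 = -22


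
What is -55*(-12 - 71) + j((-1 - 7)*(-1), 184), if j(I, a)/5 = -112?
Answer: 4005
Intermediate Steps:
j(I, a) = -560 (j(I, a) = 5*(-112) = -560)
-55*(-12 - 71) + j((-1 - 7)*(-1), 184) = -55*(-12 - 71) - 560 = -55*(-83) - 560 = 4565 - 560 = 4005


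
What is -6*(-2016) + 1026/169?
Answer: 2045250/169 ≈ 12102.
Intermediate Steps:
-6*(-2016) + 1026/169 = 12096 + 1026*(1/169) = 12096 + 1026/169 = 2045250/169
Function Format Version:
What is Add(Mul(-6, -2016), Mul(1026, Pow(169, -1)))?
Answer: Rational(2045250, 169) ≈ 12102.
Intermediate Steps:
Add(Mul(-6, -2016), Mul(1026, Pow(169, -1))) = Add(12096, Mul(1026, Rational(1, 169))) = Add(12096, Rational(1026, 169)) = Rational(2045250, 169)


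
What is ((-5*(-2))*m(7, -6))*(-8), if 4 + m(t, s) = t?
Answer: -240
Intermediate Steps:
m(t, s) = -4 + t
((-5*(-2))*m(7, -6))*(-8) = ((-5*(-2))*(-4 + 7))*(-8) = (10*3)*(-8) = 30*(-8) = -240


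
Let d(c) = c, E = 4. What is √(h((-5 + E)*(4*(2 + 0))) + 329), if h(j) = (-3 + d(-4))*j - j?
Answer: √393 ≈ 19.824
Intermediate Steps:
h(j) = -8*j (h(j) = (-3 - 4)*j - j = -7*j - j = -8*j)
√(h((-5 + E)*(4*(2 + 0))) + 329) = √(-8*(-5 + 4)*4*(2 + 0) + 329) = √(-(-8)*4*2 + 329) = √(-(-8)*8 + 329) = √(-8*(-8) + 329) = √(64 + 329) = √393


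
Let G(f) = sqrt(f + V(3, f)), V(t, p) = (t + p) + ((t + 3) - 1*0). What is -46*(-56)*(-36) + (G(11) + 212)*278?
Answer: -33800 + 278*sqrt(31) ≈ -32252.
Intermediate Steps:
V(t, p) = 3 + p + 2*t (V(t, p) = (p + t) + ((3 + t) + 0) = (p + t) + (3 + t) = 3 + p + 2*t)
G(f) = sqrt(9 + 2*f) (G(f) = sqrt(f + (3 + f + 2*3)) = sqrt(f + (3 + f + 6)) = sqrt(f + (9 + f)) = sqrt(9 + 2*f))
-46*(-56)*(-36) + (G(11) + 212)*278 = -46*(-56)*(-36) + (sqrt(9 + 2*11) + 212)*278 = 2576*(-36) + (sqrt(9 + 22) + 212)*278 = -92736 + (sqrt(31) + 212)*278 = -92736 + (212 + sqrt(31))*278 = -92736 + (58936 + 278*sqrt(31)) = -33800 + 278*sqrt(31)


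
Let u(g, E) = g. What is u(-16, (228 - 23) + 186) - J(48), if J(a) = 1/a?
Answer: -769/48 ≈ -16.021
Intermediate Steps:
u(-16, (228 - 23) + 186) - J(48) = -16 - 1/48 = -769/48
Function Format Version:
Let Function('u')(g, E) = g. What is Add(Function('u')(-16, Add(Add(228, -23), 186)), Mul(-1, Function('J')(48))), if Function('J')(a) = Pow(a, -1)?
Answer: Rational(-769, 48) ≈ -16.021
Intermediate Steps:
Add(Function('u')(-16, Add(Add(228, -23), 186)), Mul(-1, Function('J')(48))) = Add(-16, Mul(-1, Pow(48, -1))) = Add(-16, Mul(-1, Rational(1, 48))) = Add(-16, Rational(-1, 48)) = Rational(-769, 48)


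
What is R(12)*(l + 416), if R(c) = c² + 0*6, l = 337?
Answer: 108432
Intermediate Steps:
R(c) = c² (R(c) = c² + 0 = c²)
R(12)*(l + 416) = 12²*(337 + 416) = 144*753 = 108432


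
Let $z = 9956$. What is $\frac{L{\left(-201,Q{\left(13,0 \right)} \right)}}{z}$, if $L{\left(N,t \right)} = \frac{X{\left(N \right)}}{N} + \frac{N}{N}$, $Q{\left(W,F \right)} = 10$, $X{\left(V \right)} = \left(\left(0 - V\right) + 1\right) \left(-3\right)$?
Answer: $\frac{269}{667052} \approx 0.00040327$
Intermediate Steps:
$X{\left(V \right)} = -3 + 3 V$ ($X{\left(V \right)} = \left(- V + 1\right) \left(-3\right) = \left(1 - V\right) \left(-3\right) = -3 + 3 V$)
$L{\left(N,t \right)} = 1 + \frac{-3 + 3 N}{N}$ ($L{\left(N,t \right)} = \frac{-3 + 3 N}{N} + \frac{N}{N} = \frac{-3 + 3 N}{N} + 1 = 1 + \frac{-3 + 3 N}{N}$)
$\frac{L{\left(-201,Q{\left(13,0 \right)} \right)}}{z} = \frac{4 - \frac{3}{-201}}{9956} = \left(4 - - \frac{1}{67}\right) \frac{1}{9956} = \left(4 + \frac{1}{67}\right) \frac{1}{9956} = \frac{269}{67} \cdot \frac{1}{9956} = \frac{269}{667052}$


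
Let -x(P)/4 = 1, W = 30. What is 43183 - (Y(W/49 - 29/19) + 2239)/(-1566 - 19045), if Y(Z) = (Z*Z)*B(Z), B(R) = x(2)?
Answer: 771458069941768/17864810971 ≈ 43183.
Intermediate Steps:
x(P) = -4 (x(P) = -4*1 = -4)
B(R) = -4
Y(Z) = -4*Z² (Y(Z) = (Z*Z)*(-4) = Z²*(-4) = -4*Z²)
43183 - (Y(W/49 - 29/19) + 2239)/(-1566 - 19045) = 43183 - (-4*(30/49 - 29/19)² + 2239)/(-1566 - 19045) = 43183 - (-4*(30*(1/49) - 29*1/19)² + 2239)/(-20611) = 43183 - (-4*(30/49 - 29/19)² + 2239)*(-1)/20611 = 43183 - (-4*(-851/931)² + 2239)*(-1)/20611 = 43183 - (-4*724201/866761 + 2239)*(-1)/20611 = 43183 - (-2896804/866761 + 2239)*(-1)/20611 = 43183 - 1937781075*(-1)/(866761*20611) = 43183 - 1*(-1937781075/17864810971) = 43183 + 1937781075/17864810971 = 771458069941768/17864810971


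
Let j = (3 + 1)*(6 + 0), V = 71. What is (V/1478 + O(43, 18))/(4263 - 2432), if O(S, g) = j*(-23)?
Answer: -815785/2706218 ≈ -0.30145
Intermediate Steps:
j = 24 (j = 4*6 = 24)
O(S, g) = -552 (O(S, g) = 24*(-23) = -552)
(V/1478 + O(43, 18))/(4263 - 2432) = (71/1478 - 552)/(4263 - 2432) = (71*(1/1478) - 552)/1831 = (71/1478 - 552)*(1/1831) = -815785/1478*1/1831 = -815785/2706218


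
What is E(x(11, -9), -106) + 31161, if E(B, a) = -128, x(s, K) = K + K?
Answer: 31033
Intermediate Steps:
x(s, K) = 2*K
E(x(11, -9), -106) + 31161 = -128 + 31161 = 31033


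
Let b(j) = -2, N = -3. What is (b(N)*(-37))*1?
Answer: 74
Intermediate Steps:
(b(N)*(-37))*1 = -2*(-37)*1 = 74*1 = 74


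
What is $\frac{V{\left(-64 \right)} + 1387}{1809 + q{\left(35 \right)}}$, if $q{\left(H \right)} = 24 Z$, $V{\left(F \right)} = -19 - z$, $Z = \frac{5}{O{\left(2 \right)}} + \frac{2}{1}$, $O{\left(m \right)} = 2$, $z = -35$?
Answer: $\frac{1403}{1917} \approx 0.73187$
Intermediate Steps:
$Z = \frac{9}{2}$ ($Z = \frac{5}{2} + \frac{2}{1} = 5 \cdot \frac{1}{2} + 2 \cdot 1 = \frac{5}{2} + 2 = \frac{9}{2} \approx 4.5$)
$V{\left(F \right)} = 16$ ($V{\left(F \right)} = -19 - -35 = -19 + 35 = 16$)
$q{\left(H \right)} = 108$ ($q{\left(H \right)} = 24 \cdot \frac{9}{2} = 108$)
$\frac{V{\left(-64 \right)} + 1387}{1809 + q{\left(35 \right)}} = \frac{16 + 1387}{1809 + 108} = \frac{1403}{1917}$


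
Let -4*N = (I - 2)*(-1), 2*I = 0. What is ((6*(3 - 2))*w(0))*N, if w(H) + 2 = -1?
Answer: 9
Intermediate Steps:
I = 0 (I = (½)*0 = 0)
N = -½ (N = -(0 - 2)*(-1)/4 = -(-1)*(-1)/2 = -¼*2 = -½ ≈ -0.50000)
w(H) = -3 (w(H) = -2 - 1 = -3)
((6*(3 - 2))*w(0))*N = ((6*(3 - 2))*(-3))*(-½) = ((6*1)*(-3))*(-½) = (6*(-3))*(-½) = -18*(-½) = 9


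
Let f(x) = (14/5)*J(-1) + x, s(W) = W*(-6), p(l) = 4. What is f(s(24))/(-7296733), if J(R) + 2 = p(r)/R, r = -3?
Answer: 804/36483665 ≈ 2.2037e-5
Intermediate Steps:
J(R) = -2 + 4/R
s(W) = -6*W
f(x) = -84/5 + x (f(x) = (14/5)*(-2 + 4/(-1)) + x = (14*(1/5))*(-2 + 4*(-1)) + x = 14*(-2 - 4)/5 + x = (14/5)*(-6) + x = -84/5 + x)
f(s(24))/(-7296733) = (-84/5 - 6*24)/(-7296733) = (-84/5 - 144)*(-1/7296733) = -804/5*(-1/7296733) = 804/36483665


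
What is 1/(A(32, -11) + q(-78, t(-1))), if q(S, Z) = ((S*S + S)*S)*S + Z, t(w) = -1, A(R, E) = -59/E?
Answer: 11/401945592 ≈ 2.7367e-8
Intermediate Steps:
q(S, Z) = Z + S²*(S + S²) (q(S, Z) = ((S² + S)*S)*S + Z = ((S + S²)*S)*S + Z = (S*(S + S²))*S + Z = S²*(S + S²) + Z = Z + S²*(S + S²))
1/(A(32, -11) + q(-78, t(-1))) = 1/(-59/(-11) + (-1 + (-78)³ + (-78)⁴)) = 1/(-59*(-1/11) + (-1 - 474552 + 37015056)) = 1/(59/11 + 36540503) = 1/(401945592/11) = 11/401945592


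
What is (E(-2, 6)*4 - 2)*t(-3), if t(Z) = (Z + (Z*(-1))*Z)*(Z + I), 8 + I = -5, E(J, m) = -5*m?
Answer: -23424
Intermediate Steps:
I = -13 (I = -8 - 5 = -13)
t(Z) = (-13 + Z)*(Z - Z²) (t(Z) = (Z + (Z*(-1))*Z)*(Z - 13) = (Z + (-Z)*Z)*(-13 + Z) = (Z - Z²)*(-13 + Z) = (-13 + Z)*(Z - Z²))
(E(-2, 6)*4 - 2)*t(-3) = (-5*6*4 - 2)*(-3*(-13 - 1*(-3)² + 14*(-3))) = (-30*4 - 2)*(-3*(-13 - 1*9 - 42)) = (-120 - 2)*(-3*(-13 - 9 - 42)) = -(-366)*(-64) = -122*192 = -23424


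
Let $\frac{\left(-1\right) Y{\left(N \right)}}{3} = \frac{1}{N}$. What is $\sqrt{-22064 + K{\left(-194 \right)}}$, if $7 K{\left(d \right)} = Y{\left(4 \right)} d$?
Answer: $\frac{i \sqrt{4320470}}{14} \approx 148.47 i$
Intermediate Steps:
$Y{\left(N \right)} = - \frac{3}{N}$
$K{\left(d \right)} = - \frac{3 d}{28}$ ($K{\left(d \right)} = \frac{- \frac{3}{4} d}{7} = \frac{\left(-3\right) \frac{1}{4} d}{7} = \frac{\left(- \frac{3}{4}\right) d}{7} = - \frac{3 d}{28}$)
$\sqrt{-22064 + K{\left(-194 \right)}} = \sqrt{-22064 - - \frac{291}{14}} = \sqrt{-22064 + \frac{291}{14}} = \sqrt{- \frac{308605}{14}} = \frac{i \sqrt{4320470}}{14}$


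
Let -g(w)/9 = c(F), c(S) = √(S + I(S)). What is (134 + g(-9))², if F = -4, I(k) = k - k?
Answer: 17632 - 4824*I ≈ 17632.0 - 4824.0*I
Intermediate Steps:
I(k) = 0
c(S) = √S (c(S) = √(S + 0) = √S)
g(w) = -18*I
(134 + g(-9))² = (134 - 18*I)²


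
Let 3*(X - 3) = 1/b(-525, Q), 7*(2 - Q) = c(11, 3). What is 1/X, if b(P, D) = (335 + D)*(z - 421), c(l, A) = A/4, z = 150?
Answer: 7669029/23007059 ≈ 0.33333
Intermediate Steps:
c(l, A) = A/4 (c(l, A) = A*(¼) = A/4)
Q = 53/28 (Q = 2 - 3/28 = 53/28 ≈ 1.8929)
b(P, D) = -90785 - 271*D (b(P, D) = (335 + D)*(150 - 421) = (335 + D)*(-271) = -90785 - 271*D)
X = 23007059/7669029 (X = 3 + 1/(3*(-90785 - 271*53/28)) = 3 + 1/(3*(-90785 - 14363/28)) = 3 + 1/(3*(-2556343/28)) = 3 + (⅓)*(-28/2556343) = 3 - 28/7669029 = 23007059/7669029 ≈ 3.0000)
1/X = 1/(23007059/7669029) = 7669029/23007059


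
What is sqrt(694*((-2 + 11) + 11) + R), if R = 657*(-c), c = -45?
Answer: sqrt(43445) ≈ 208.43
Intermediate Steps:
R = 29565 (R = 657*(-1*(-45)) = 657*45 = 29565)
sqrt(694*((-2 + 11) + 11) + R) = sqrt(694*((-2 + 11) + 11) + 29565) = sqrt(694*(9 + 11) + 29565) = sqrt(694*20 + 29565) = sqrt(13880 + 29565) = sqrt(43445)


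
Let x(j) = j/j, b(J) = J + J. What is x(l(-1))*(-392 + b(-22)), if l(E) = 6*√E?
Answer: -436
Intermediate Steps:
b(J) = 2*J
x(j) = 1
x(l(-1))*(-392 + b(-22)) = 1*(-392 + 2*(-22)) = 1*(-392 - 44) = 1*(-436) = -436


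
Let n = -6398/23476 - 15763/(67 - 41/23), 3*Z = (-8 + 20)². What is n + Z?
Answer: -1707631331/8803500 ≈ -193.97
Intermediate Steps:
Z = 48 (Z = (-8 + 20)²/3 = (⅓)*12² = (⅓)*144 = 48)
n = -2130199331/8803500 (n = -6398*1/23476 - 15763/(67 - 41*1/23) = -3199/11738 - 15763/(67 - 41/23) = -3199/11738 - 15763/1500/23 = -3199/11738 - 15763*23/1500 = -3199/11738 - 362549/1500 = -2130199331/8803500 ≈ -241.97)
n + Z = -2130199331/8803500 + 48 = -1707631331/8803500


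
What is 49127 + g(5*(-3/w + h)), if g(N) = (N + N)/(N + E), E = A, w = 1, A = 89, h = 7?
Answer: 5354883/109 ≈ 49127.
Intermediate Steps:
E = 89
g(N) = 2*N/(89 + N) (g(N) = (N + N)/(N + 89) = (2*N)/(89 + N) = 2*N/(89 + N))
49127 + g(5*(-3/w + h)) = 49127 + 2*(5*(-3/1 + 7))/(89 + 5*(-3/1 + 7)) = 49127 + 2*(5*(-3*1 + 7))/(89 + 5*(-3*1 + 7)) = 49127 + 2*(5*(-3 + 7))/(89 + 5*(-3 + 7)) = 49127 + 2*(5*4)/(89 + 5*4) = 49127 + 2*20/(89 + 20) = 49127 + 2*20/109 = 49127 + 2*20*(1/109) = 49127 + 40/109 = 5354883/109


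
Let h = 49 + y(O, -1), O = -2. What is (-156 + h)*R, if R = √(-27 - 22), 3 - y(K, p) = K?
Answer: -714*I ≈ -714.0*I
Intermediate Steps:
y(K, p) = 3 - K
R = 7*I (R = √(-49) = 7*I ≈ 7.0*I)
h = 54 (h = 49 + (3 - 1*(-2)) = 49 + (3 + 2) = 49 + 5 = 54)
(-156 + h)*R = (-156 + 54)*(7*I) = -714*I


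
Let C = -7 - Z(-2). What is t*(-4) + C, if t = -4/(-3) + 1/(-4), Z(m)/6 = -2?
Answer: ⅔ ≈ 0.66667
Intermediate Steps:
Z(m) = -12 (Z(m) = 6*(-2) = -12)
t = 13/12 (t = -4*(-⅓) + 1*(-¼) = 4/3 - ¼ = 13/12 ≈ 1.0833)
C = 5 (C = -7 - 1*(-12) = -7 + 12 = 5)
t*(-4) + C = (13/12)*(-4) + 5 = -13/3 + 5 = ⅔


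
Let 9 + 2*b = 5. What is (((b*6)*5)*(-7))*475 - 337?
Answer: 199163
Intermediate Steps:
b = -2 (b = -9/2 + (½)*5 = -9/2 + 5/2 = -2)
(((b*6)*5)*(-7))*475 - 337 = ((-2*6*5)*(-7))*475 - 337 = (-12*5*(-7))*475 - 337 = -60*(-7)*475 - 337 = 420*475 - 337 = 199500 - 337 = 199163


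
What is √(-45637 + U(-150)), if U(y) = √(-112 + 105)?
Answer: √(-45637 + I*√7) ≈ 0.0062 + 213.63*I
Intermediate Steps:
U(y) = I*√7 (U(y) = √(-7) = I*√7)
√(-45637 + U(-150)) = √(-45637 + I*√7)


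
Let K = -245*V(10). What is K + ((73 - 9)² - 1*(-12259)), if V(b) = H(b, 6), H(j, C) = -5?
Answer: 17580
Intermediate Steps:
V(b) = -5
K = 1225 (K = -245*(-5) = 1225)
K + ((73 - 9)² - 1*(-12259)) = 1225 + ((73 - 9)² - 1*(-12259)) = 1225 + (64² + 12259) = 1225 + (4096 + 12259) = 1225 + 16355 = 17580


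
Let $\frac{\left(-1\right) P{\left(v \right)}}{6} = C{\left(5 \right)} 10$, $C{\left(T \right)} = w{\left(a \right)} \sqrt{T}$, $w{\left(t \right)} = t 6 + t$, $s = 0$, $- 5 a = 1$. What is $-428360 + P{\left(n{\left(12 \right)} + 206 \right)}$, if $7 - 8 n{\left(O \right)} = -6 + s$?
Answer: $-428360 + 84 \sqrt{5} \approx -4.2817 \cdot 10^{5}$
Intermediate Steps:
$a = - \frac{1}{5}$ ($a = \left(- \frac{1}{5}\right) 1 = - \frac{1}{5} \approx -0.2$)
$w{\left(t \right)} = 7 t$ ($w{\left(t \right)} = 6 t + t = 7 t$)
$n{\left(O \right)} = \frac{13}{8}$ ($n{\left(O \right)} = \frac{7}{8} - \frac{-6 + 0}{8} = \frac{7}{8} - - \frac{3}{4} = \frac{7}{8} + \frac{3}{4} = \frac{13}{8}$)
$C{\left(T \right)} = - \frac{7 \sqrt{T}}{5}$ ($C{\left(T \right)} = 7 \left(- \frac{1}{5}\right) \sqrt{T} = - \frac{7 \sqrt{T}}{5}$)
$P{\left(v \right)} = 84 \sqrt{5}$ ($P{\left(v \right)} = - 6 - \frac{7 \sqrt{5}}{5} \cdot 10 = - 6 \left(- 14 \sqrt{5}\right) = 84 \sqrt{5}$)
$-428360 + P{\left(n{\left(12 \right)} + 206 \right)} = -428360 + 84 \sqrt{5}$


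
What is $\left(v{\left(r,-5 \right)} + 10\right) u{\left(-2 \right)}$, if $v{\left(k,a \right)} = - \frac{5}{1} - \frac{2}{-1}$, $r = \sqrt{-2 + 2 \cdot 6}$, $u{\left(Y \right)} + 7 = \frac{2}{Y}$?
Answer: $-56$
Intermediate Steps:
$u{\left(Y \right)} = -7 + \frac{2}{Y}$
$r = \sqrt{10}$ ($r = \sqrt{-2 + 12} = \sqrt{10} \approx 3.1623$)
$v{\left(k,a \right)} = -3$ ($v{\left(k,a \right)} = \left(-5\right) 1 - -2 = -5 + 2 = -3$)
$\left(v{\left(r,-5 \right)} + 10\right) u{\left(-2 \right)} = \left(-3 + 10\right) \left(-7 + \frac{2}{-2}\right) = 7 \left(-7 + 2 \left(- \frac{1}{2}\right)\right) = 7 \left(-7 - 1\right) = 7 \left(-8\right) = -56$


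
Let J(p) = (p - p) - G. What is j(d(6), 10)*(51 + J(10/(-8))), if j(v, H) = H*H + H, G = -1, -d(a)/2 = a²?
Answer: 5720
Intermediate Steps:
d(a) = -2*a²
j(v, H) = H + H² (j(v, H) = H² + H = H + H²)
J(p) = 1 (J(p) = (p - p) - 1*(-1) = 0 + 1 = 1)
j(d(6), 10)*(51 + J(10/(-8))) = (10*(1 + 10))*(51 + 1) = (10*11)*52 = 110*52 = 5720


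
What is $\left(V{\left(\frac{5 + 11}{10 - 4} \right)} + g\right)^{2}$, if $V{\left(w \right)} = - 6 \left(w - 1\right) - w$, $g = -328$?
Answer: $\frac{1044484}{9} \approx 1.1605 \cdot 10^{5}$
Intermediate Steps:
$V{\left(w \right)} = 6 - 7 w$ ($V{\left(w \right)} = - 6 \left(-1 + w\right) - w = \left(6 - 6 w\right) - w = 6 - 7 w$)
$\left(V{\left(\frac{5 + 11}{10 - 4} \right)} + g\right)^{2} = \left(\left(6 - 7 \frac{5 + 11}{10 - 4}\right) - 328\right)^{2} = \left(\left(6 - 7 \cdot \frac{16}{6}\right) - 328\right)^{2} = \left(\left(6 - 7 \cdot 16 \cdot \frac{1}{6}\right) - 328\right)^{2} = \left(\left(6 - \frac{56}{3}\right) - 328\right)^{2} = \left(- \frac{38}{3} - 328\right)^{2} = \left(- \frac{1022}{3}\right)^{2} = \frac{1044484}{9}$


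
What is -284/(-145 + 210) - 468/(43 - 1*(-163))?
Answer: -44462/6695 ≈ -6.6411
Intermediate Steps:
-284/(-145 + 210) - 468/(43 - 1*(-163)) = -284/65 - 468/(43 + 163) = -284*1/65 - 468/206 = -284/65 - 468*1/206 = -284/65 - 234/103 = -44462/6695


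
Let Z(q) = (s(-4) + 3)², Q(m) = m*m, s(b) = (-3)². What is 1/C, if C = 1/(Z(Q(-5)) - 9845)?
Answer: -9701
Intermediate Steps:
s(b) = 9
Q(m) = m²
Z(q) = 144 (Z(q) = (9 + 3)² = 12² = 144)
C = -1/9701 (C = 1/(144 - 9845) = 1/(-9701) = -1/9701 ≈ -0.00010308)
1/C = 1/(-1/9701) = -9701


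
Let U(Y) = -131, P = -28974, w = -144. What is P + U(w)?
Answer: -29105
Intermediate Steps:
P + U(w) = -28974 - 131 = -29105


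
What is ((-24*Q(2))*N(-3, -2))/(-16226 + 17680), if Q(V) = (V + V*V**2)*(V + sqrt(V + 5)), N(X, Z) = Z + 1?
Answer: 240/727 + 120*sqrt(7)/727 ≈ 0.76684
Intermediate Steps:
N(X, Z) = 1 + Z
Q(V) = (V + V**3)*(V + sqrt(5 + V))
((-24*Q(2))*N(-3, -2))/(-16226 + 17680) = ((-48*(2 + 2**3 + sqrt(5 + 2) + 2**2*sqrt(5 + 2)))*(1 - 2))/(-16226 + 17680) = (-48*(2 + 8 + sqrt(7) + 4*sqrt(7))*(-1))/1454 = (-48*(10 + 5*sqrt(7))*(-1))*(1/1454) = (-24*(20 + 10*sqrt(7))*(-1))*(1/1454) = ((-480 - 240*sqrt(7))*(-1))*(1/1454) = (480 + 240*sqrt(7))*(1/1454) = 240/727 + 120*sqrt(7)/727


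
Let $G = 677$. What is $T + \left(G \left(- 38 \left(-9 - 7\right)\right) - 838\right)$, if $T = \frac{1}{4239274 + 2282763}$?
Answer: $\frac{2679109314787}{6522037} \approx 4.1078 \cdot 10^{5}$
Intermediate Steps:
$T = \frac{1}{6522037} \approx 1.5333 \cdot 10^{-7}$
$T + \left(G \left(- 38 \left(-9 - 7\right)\right) - 838\right) = \frac{1}{6522037} - \left(838 - 677 \left(- 38 \left(-9 - 7\right)\right)\right) = \frac{1}{6522037} - \left(838 - 677 \left(\left(-38\right) \left(-16\right)\right)\right) = \frac{1}{6522037} + \left(677 \cdot 608 - 838\right) = \frac{1}{6522037} + \left(411616 - 838\right) = \frac{1}{6522037} + 410778 = \frac{2679109314787}{6522037}$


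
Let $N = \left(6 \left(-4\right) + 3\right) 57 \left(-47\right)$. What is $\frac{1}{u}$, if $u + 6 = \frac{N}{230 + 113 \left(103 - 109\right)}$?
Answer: $- \frac{64}{8421} \approx -0.0076$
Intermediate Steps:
$N = 56259$ ($N = \left(-24 + 3\right) 57 \left(-47\right) = \left(-21\right) 57 \left(-47\right) = \left(-1197\right) \left(-47\right) = 56259$)
$u = - \frac{8421}{64}$ ($u = -6 + \frac{56259}{230 + 113 \left(103 - 109\right)} = -6 + \frac{56259}{230 + 113 \left(-6\right)} = -6 + \frac{56259}{230 - 678} = -6 + \frac{56259}{-448} = -6 + 56259 \left(- \frac{1}{448}\right) = -6 - \frac{8037}{64} = - \frac{8421}{64} \approx -131.58$)
$\frac{1}{u} = \frac{1}{- \frac{8421}{64}} = - \frac{64}{8421}$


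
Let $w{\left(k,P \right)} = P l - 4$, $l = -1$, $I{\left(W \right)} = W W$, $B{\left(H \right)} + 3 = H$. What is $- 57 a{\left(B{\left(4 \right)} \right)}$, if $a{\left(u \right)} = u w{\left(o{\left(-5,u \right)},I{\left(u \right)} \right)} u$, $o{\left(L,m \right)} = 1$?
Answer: $285$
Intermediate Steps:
$B{\left(H \right)} = -3 + H$
$I{\left(W \right)} = W^{2}$
$w{\left(k,P \right)} = -4 - P$ ($w{\left(k,P \right)} = P \left(-1\right) - 4 = - P - 4 = -4 - P$)
$a{\left(u \right)} = u^{2} \left(-4 - u^{2}\right)$ ($a{\left(u \right)} = u \left(-4 - u^{2}\right) u = u u \left(-4 - u^{2}\right) = u^{2} \left(-4 - u^{2}\right)$)
$- 57 a{\left(B{\left(4 \right)} \right)} = - 57 \left(-3 + 4\right)^{2} \left(-4 - \left(-3 + 4\right)^{2}\right) = - 57 \cdot 1^{2} \left(-4 - 1^{2}\right) = - 57 \cdot 1 \left(-4 - 1\right) = - 57 \cdot 1 \left(-5\right) = \left(-57\right) \left(-5\right) = 285$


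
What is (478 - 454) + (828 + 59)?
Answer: 911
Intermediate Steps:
(478 - 454) + (828 + 59) = 24 + 887 = 911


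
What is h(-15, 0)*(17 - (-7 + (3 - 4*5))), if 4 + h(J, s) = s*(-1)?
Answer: -164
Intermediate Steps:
h(J, s) = -4 - s (h(J, s) = -4 + s*(-1) = -4 - s)
h(-15, 0)*(17 - (-7 + (3 - 4*5))) = (-4 - 1*0)*(17 - (-7 + (3 - 4*5))) = (-4 + 0)*(17 - (-7 + (3 - 20))) = -4*(17 - (-7 - 17)) = -4*(17 - 1*(-24)) = -4*(17 + 24) = -4*41 = -164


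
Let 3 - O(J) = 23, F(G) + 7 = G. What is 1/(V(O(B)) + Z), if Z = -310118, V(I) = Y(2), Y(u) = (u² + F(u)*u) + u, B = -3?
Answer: -1/310122 ≈ -3.2245e-6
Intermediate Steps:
F(G) = -7 + G
O(J) = -20 (O(J) = 3 - 1*23 = 3 - 23 = -20)
Y(u) = u + u² + u*(-7 + u) (Y(u) = (u² + (-7 + u)*u) + u = (u² + u*(-7 + u)) + u = u + u² + u*(-7 + u))
V(I) = -4 (V(I) = 2*2*(-3 + 2) = 2*2*(-1) = -4)
1/(V(O(B)) + Z) = 1/(-4 - 310118) = 1/(-310122) = -1/310122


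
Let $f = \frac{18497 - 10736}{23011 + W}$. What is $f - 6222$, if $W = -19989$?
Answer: $- \frac{18795123}{3022} \approx -6219.4$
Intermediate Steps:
$f = \frac{7761}{3022}$ ($f = \frac{18497 - 10736}{23011 - 19989} = \frac{7761}{3022} \approx 2.5682$)
$f - 6222 = \frac{7761}{3022} - 6222 = - \frac{18795123}{3022}$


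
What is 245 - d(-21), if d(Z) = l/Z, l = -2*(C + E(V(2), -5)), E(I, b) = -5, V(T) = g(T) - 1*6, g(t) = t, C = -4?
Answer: 1721/7 ≈ 245.86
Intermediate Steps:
V(T) = -6 + T (V(T) = T - 1*6 = T - 6 = -6 + T)
l = 18 (l = -2*(-4 - 5) = -2*(-9) = 18)
d(Z) = 18/Z
245 - d(-21) = 245 - 18/(-21) = 245 - 18*(-1)/21 = 245 - 1*(-6/7) = 245 + 6/7 = 1721/7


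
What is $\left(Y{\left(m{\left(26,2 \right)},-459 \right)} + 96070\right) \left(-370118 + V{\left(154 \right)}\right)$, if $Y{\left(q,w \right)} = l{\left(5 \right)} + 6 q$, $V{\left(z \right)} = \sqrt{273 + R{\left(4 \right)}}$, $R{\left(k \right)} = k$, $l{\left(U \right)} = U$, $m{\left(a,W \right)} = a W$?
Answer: $-35674563666 + 96387 \sqrt{277} \approx -3.5673 \cdot 10^{10}$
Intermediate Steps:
$m{\left(a,W \right)} = W a$
$V{\left(z \right)} = \sqrt{277}$ ($V{\left(z \right)} = \sqrt{273 + 4} = \sqrt{277}$)
$Y{\left(q,w \right)} = 5 + 6 q$
$\left(Y{\left(m{\left(26,2 \right)},-459 \right)} + 96070\right) \left(-370118 + V{\left(154 \right)}\right) = \left(\left(5 + 6 \cdot 2 \cdot 26\right) + 96070\right) \left(-370118 + \sqrt{277}\right) = \left(\left(5 + 6 \cdot 52\right) + 96070\right) \left(-370118 + \sqrt{277}\right) = \left(\left(5 + 312\right) + 96070\right) \left(-370118 + \sqrt{277}\right) = \left(317 + 96070\right) \left(-370118 + \sqrt{277}\right) = 96387 \left(-370118 + \sqrt{277}\right) = -35674563666 + 96387 \sqrt{277}$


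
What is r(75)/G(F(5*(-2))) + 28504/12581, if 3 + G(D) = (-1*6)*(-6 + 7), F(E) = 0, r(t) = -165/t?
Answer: 1421071/566145 ≈ 2.5101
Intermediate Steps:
G(D) = -9 (G(D) = -3 + (-1*6)*(-6 + 7) = -3 - 6*1 = -3 - 6 = -9)
r(75)/G(F(5*(-2))) + 28504/12581 = -165/75/(-9) + 28504/12581 = -165*1/75*(-⅑) + 28504*(1/12581) = -11/5*(-⅑) + 28504/12581 = 11/45 + 28504/12581 = 1421071/566145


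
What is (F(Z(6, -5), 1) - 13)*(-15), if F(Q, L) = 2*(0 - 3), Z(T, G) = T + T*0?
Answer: 285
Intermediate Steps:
Z(T, G) = T (Z(T, G) = T + 0 = T)
F(Q, L) = -6 (F(Q, L) = 2*(-3) = -6)
(F(Z(6, -5), 1) - 13)*(-15) = (-6 - 13)*(-15) = -19*(-15) = 285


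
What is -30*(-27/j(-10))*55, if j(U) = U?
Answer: -4455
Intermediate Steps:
-30*(-27/j(-10))*55 = -30*(-27/(-10))*55 = -30*(-27*(-1/10))*55 = -30*(27/10)*55 = -81*55 = -1*4455 = -4455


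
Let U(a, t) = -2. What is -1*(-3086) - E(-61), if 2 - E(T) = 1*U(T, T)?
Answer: 3082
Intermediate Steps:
E(T) = 4 (E(T) = 2 - (-2) = 2 - 1*(-2) = 2 + 2 = 4)
-1*(-3086) - E(-61) = -1*(-3086) - 1*4 = 3086 - 4 = 3082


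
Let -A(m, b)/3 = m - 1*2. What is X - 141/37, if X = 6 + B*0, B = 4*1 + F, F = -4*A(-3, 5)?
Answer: 81/37 ≈ 2.1892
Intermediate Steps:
A(m, b) = 6 - 3*m (A(m, b) = -3*(m - 1*2) = -3*(m - 2) = -3*(-2 + m) = 6 - 3*m)
F = -60 (F = -4*(6 - 3*(-3)) = -4*(6 + 9) = -4*15 = -60)
B = -56 (B = 4*1 - 60 = 4 - 60 = -56)
X = 6 (X = 6 - 56*0 = 6 + 0 = 6)
X - 141/37 = 6 - 141/37 = 81/37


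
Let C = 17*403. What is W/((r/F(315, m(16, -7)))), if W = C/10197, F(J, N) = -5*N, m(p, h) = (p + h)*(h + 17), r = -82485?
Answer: 5270/1437777 ≈ 0.0036654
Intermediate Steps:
C = 6851
m(p, h) = (17 + h)*(h + p) (m(p, h) = (h + p)*(17 + h) = (17 + h)*(h + p))
W = 6851/10197 ≈ 0.67186
W/((r/F(315, m(16, -7)))) = 6851/(10197*((-82485*(-1/(5*((-7)² + 17*(-7) + 17*16 - 7*16)))))) = 6851/(10197*((-82485*(-1/(5*(49 - 119 + 272 - 112)))))) = 6851/(10197*((-82485/((-5*90))))) = 6851/(10197*((-82485/(-450)))) = 6851/(10197*((-82485*(-1/450)))) = 6851/(10197*(1833/10)) = (6851/10197)*(10/1833) = 5270/1437777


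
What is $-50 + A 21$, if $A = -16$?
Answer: $-386$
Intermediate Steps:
$-50 + A 21 = -50 - 336 = -386$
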